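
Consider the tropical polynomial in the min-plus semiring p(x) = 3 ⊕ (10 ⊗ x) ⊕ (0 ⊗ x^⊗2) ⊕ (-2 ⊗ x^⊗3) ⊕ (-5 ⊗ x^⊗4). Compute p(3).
p(3) = 3

A tropical monomial a ⊗ x^⊗i evaluates to a + i · x. Evaluating each term at x = 3:
  Term 0 contributes 3 + 0 · 3 = 3
  Term 1 contributes 10 + 1 · 3 = 13
  Term 2 contributes 0 + 2 · 3 = 6
  Term 3 contributes -2 + 3 · 3 = 7
  Term 4 contributes -5 + 4 · 3 = 7
p(3) = ⊕ of these = min[3, 13, 6, 7, 7] = 3.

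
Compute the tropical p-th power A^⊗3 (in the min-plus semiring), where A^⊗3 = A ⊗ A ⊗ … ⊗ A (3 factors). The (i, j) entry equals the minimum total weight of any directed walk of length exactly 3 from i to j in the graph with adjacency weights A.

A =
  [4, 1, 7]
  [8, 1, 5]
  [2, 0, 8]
A^⊗3 =
  [8, 3, 7]
  [8, 3, 7]
  [7, 2, 6]

Each entry (A^⊗3)_ij equals the minimum over all length-3 walks i = v_0 → v_1 → … → v_3 = j of Σ_t A[v_t][v_{t+1}]. For example, for (i, j) = (0, 2) we minimise over 9 possible intermediate vertex sequences; the minimum is 7, attained along the walk 0 → 1 → 1 → 2.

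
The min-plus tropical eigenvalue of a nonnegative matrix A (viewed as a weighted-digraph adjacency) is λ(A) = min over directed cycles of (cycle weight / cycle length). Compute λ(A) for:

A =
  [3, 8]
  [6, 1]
λ(A) = 1

Enumerate directed cycles and compute their means (weight / length). Sample:
  cycle 0 → 0: weight = 3, length = 1, mean = 3/1 ≈ 3.000
  cycle 1 → 1: weight = 1, length = 1, mean = 1/1 ≈ 1.000
  cycle 0 → 1 → 0: weight = 14, length = 2, mean = 14/2 ≈ 7.000
  cycle 1 → 0 → 1: weight = 14, length = 2, mean = 14/2 ≈ 7.000
Minimum mean = 1.000, attained e.g. along the cycle 1 → 1 with weight 1 and length 1. So λ(A) = 1/1 = 1.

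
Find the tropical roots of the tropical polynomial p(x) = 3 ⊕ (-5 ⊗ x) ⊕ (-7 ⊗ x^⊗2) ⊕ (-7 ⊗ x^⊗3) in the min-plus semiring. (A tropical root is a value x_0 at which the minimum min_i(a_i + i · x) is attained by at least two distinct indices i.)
Roots: {0, 2, 8}

Each tropical root is a break point of the lower envelope of the lines y = a_i + i · x (there are 4 lines, with slopes 0, 1, ..., 3). Only the lines that attain the minimum somewhere contribute to roots; other lines are dominated. Here the surviving (envelope) indices are i = 3, i = 2, i = 1, i = 0.
Intersections between consecutive envelope lines give the roots: for adjacent envelope indices i < j the intersection is x = (a_i − a_j) / (j − i). Reading off the sorted break points: {0, 2, 8}.
Verification: at each break x_0, at least two indices attain the minimum of min_i(a_i + i · x_0).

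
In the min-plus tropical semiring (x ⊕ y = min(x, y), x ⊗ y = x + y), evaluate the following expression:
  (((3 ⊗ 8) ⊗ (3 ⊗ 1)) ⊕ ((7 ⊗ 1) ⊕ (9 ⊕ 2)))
(((3 ⊗ 8) ⊗ (3 ⊗ 1)) ⊕ ((7 ⊗ 1) ⊕ (9 ⊕ 2))) = 2

Expand innermost to outermost. Recall ⊕ takes the minimum of its arguments and ⊗ takes their sum. Working out the expression (((3 ⊗ 8) ⊗ (3 ⊗ 1)) ⊕ ((7 ⊗ 1) ⊕ (9 ⊕ 2))) gives 2.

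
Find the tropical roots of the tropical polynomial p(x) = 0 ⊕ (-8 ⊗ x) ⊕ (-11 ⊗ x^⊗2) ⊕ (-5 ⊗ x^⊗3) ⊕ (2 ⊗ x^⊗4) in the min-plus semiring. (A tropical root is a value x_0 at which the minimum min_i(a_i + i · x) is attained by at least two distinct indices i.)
Roots: {-7, -6, 3, 8}

Each tropical root is a break point of the lower envelope of the lines y = a_i + i · x (there are 5 lines, with slopes 0, 1, ..., 4). Only the lines that attain the minimum somewhere contribute to roots; other lines are dominated. Here the surviving (envelope) indices are i = 4, i = 3, i = 2, i = 1, i = 0.
Intersections between consecutive envelope lines give the roots: for adjacent envelope indices i < j the intersection is x = (a_i − a_j) / (j − i). Reading off the sorted break points: {-7, -6, 3, 8}.
Verification: at each break x_0, at least two indices attain the minimum of min_i(a_i + i · x_0).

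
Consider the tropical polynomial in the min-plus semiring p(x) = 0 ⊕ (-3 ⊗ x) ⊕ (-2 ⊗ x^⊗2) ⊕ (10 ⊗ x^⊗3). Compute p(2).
p(2) = -1

A tropical monomial a ⊗ x^⊗i evaluates to a + i · x. Evaluating each term at x = 2:
  Term 0 contributes 0 + 0 · 2 = 0
  Term 1 contributes -3 + 1 · 2 = -1
  Term 2 contributes -2 + 2 · 2 = 2
  Term 3 contributes 10 + 3 · 2 = 16
p(2) = ⊕ of these = min[0, -1, 2, 16] = -1.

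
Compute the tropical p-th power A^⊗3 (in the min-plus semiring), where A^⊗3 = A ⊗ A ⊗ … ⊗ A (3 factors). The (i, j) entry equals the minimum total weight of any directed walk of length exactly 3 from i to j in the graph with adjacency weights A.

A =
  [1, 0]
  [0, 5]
A^⊗3 =
  [1, 0]
  [0, 1]

Each entry (A^⊗3)_ij equals the minimum over all length-3 walks i = v_0 → v_1 → … → v_3 = j of Σ_t A[v_t][v_{t+1}]. For example, for (i, j) = (0, 1) we minimise over 4 possible intermediate vertex sequences; the minimum is 0, attained along the walk 0 → 1 → 0 → 1.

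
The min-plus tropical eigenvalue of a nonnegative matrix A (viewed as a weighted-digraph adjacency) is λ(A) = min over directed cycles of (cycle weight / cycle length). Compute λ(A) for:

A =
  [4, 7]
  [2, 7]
λ(A) = 4

Enumerate directed cycles and compute their means (weight / length). Sample:
  cycle 0 → 0: weight = 4, length = 1, mean = 4/1 ≈ 4.000
  cycle 1 → 1: weight = 7, length = 1, mean = 7/1 ≈ 7.000
  cycle 0 → 1 → 0: weight = 9, length = 2, mean = 9/2 ≈ 4.500
  cycle 1 → 0 → 1: weight = 9, length = 2, mean = 9/2 ≈ 4.500
Minimum mean = 4.000, attained e.g. along the cycle 0 → 0 with weight 4 and length 1. So λ(A) = 4/1 = 4.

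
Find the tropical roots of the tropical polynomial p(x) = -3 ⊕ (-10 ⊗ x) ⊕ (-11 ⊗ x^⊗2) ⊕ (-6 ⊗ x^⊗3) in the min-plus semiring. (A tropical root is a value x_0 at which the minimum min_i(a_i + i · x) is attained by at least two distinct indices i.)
Roots: {-5, 1, 7}

Each tropical root is a break point of the lower envelope of the lines y = a_i + i · x (there are 4 lines, with slopes 0, 1, ..., 3). Only the lines that attain the minimum somewhere contribute to roots; other lines are dominated. Here the surviving (envelope) indices are i = 3, i = 2, i = 1, i = 0.
Intersections between consecutive envelope lines give the roots: for adjacent envelope indices i < j the intersection is x = (a_i − a_j) / (j − i). Reading off the sorted break points: {-5, 1, 7}.
Verification: at each break x_0, at least two indices attain the minimum of min_i(a_i + i · x_0).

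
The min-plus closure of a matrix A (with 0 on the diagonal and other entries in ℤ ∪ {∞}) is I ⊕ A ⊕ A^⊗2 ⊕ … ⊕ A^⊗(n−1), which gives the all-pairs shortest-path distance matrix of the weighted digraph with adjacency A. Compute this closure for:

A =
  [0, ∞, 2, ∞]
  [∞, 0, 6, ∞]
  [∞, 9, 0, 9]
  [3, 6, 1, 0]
Closure =
  [0, 11, 2, 11]
  [18, 0, 6, 15]
  [12, 9, 0, 9]
  [3, 6, 1, 0]

This is the Floyd-Warshall all-pairs shortest-path computation. For each intermediate vertex k = 0, 1, …, 3, update dist[i][j] ← min(dist[i][j], dist[i][k] + dist[k][j]). The final matrix gives, for each (i, j), the minimum total weight of any directed path from i to j (possibly empty when i = j).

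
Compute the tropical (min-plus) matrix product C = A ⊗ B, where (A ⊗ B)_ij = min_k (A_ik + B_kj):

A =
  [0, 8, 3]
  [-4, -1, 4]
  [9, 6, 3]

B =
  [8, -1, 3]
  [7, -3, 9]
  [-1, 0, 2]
A ⊗ B =
  [2, -1, 3]
  [3, -5, -1]
  [2, 3, 5]

Apply the min-plus product entry-by-entry:
  C[0][0] = min over k of (A[0][0] + B[0][0] = 0 + 8 = 8, A[0][1] + B[1][0] = 8 + 7 = 15, A[0][2] + B[2][0] = 3 + -1 = 2) = 2 (attained at k = 2)
  C[0][1] = min over k of (A[0][0] + B[0][1] = 0 + -1 = -1, A[0][1] + B[1][1] = 8 + -3 = 5, A[0][2] + B[2][1] = 3 + 0 = 3) = -1 (attained at k = 0)
  C[0][2] = min over k of (A[0][0] + B[0][2] = 0 + 3 = 3, A[0][1] + B[1][2] = 8 + 9 = 17, A[0][2] + B[2][2] = 3 + 2 = 5) = 3 (attained at k = 0)
  C[1][0] = min over k of (A[1][0] + B[0][0] = -4 + 8 = 4, A[1][1] + B[1][0] = -1 + 7 = 6, A[1][2] + B[2][0] = 4 + -1 = 3) = 3 (attained at k = 2)
  C[1][1] = min over k of (A[1][0] + B[0][1] = -4 + -1 = -5, A[1][1] + B[1][1] = -1 + -3 = -4, A[1][2] + B[2][1] = 4 + 0 = 4) = -5 (attained at k = 0)
  C[1][2] = min over k of (A[1][0] + B[0][2] = -4 + 3 = -1, A[1][1] + B[1][2] = -1 + 9 = 8, A[1][2] + B[2][2] = 4 + 2 = 6) = -1 (attained at k = 0)
  C[2][0] = min over k of (A[2][0] + B[0][0] = 9 + 8 = 17, A[2][1] + B[1][0] = 6 + 7 = 13, A[2][2] + B[2][0] = 3 + -1 = 2) = 2 (attained at k = 2)
  C[2][1] = min over k of (A[2][0] + B[0][1] = 9 + -1 = 8, A[2][1] + B[1][1] = 6 + -3 = 3, A[2][2] + B[2][1] = 3 + 0 = 3) = 3 (attained at k = 1)
  C[2][2] = min over k of (A[2][0] + B[0][2] = 9 + 3 = 12, A[2][1] + B[1][2] = 6 + 9 = 15, A[2][2] + B[2][2] = 3 + 2 = 5) = 5 (attained at k = 2)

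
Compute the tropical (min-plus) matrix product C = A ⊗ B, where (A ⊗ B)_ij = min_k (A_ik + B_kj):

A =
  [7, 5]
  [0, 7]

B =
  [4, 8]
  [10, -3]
A ⊗ B =
  [11, 2]
  [4, 4]

Apply the min-plus product entry-by-entry:
  C[0][0] = min over k of (A[0][0] + B[0][0] = 7 + 4 = 11, A[0][1] + B[1][0] = 5 + 10 = 15) = 11 (attained at k = 0)
  C[0][1] = min over k of (A[0][0] + B[0][1] = 7 + 8 = 15, A[0][1] + B[1][1] = 5 + -3 = 2) = 2 (attained at k = 1)
  C[1][0] = min over k of (A[1][0] + B[0][0] = 0 + 4 = 4, A[1][1] + B[1][0] = 7 + 10 = 17) = 4 (attained at k = 0)
  C[1][1] = min over k of (A[1][0] + B[0][1] = 0 + 8 = 8, A[1][1] + B[1][1] = 7 + -3 = 4) = 4 (attained at k = 1)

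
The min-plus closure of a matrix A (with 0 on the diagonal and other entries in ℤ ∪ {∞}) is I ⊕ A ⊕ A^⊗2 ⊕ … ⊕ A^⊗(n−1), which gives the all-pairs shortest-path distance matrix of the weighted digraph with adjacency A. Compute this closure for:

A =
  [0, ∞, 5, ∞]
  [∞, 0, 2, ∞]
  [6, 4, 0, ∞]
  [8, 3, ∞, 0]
Closure =
  [0, 9, 5, ∞]
  [8, 0, 2, ∞]
  [6, 4, 0, ∞]
  [8, 3, 5, 0]

This is the Floyd-Warshall all-pairs shortest-path computation. For each intermediate vertex k = 0, 1, …, 3, update dist[i][j] ← min(dist[i][j], dist[i][k] + dist[k][j]). The final matrix gives, for each (i, j), the minimum total weight of any directed path from i to j (possibly empty when i = j).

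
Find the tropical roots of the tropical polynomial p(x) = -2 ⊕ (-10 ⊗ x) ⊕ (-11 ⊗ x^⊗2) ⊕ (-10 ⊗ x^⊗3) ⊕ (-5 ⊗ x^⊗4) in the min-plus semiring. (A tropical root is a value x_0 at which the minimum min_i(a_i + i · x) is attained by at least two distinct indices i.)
Roots: {-5, -1, 1, 8}

Each tropical root is a break point of the lower envelope of the lines y = a_i + i · x (there are 5 lines, with slopes 0, 1, ..., 4). Only the lines that attain the minimum somewhere contribute to roots; other lines are dominated. Here the surviving (envelope) indices are i = 4, i = 3, i = 2, i = 1, i = 0.
Intersections between consecutive envelope lines give the roots: for adjacent envelope indices i < j the intersection is x = (a_i − a_j) / (j − i). Reading off the sorted break points: {-5, -1, 1, 8}.
Verification: at each break x_0, at least two indices attain the minimum of min_i(a_i + i · x_0).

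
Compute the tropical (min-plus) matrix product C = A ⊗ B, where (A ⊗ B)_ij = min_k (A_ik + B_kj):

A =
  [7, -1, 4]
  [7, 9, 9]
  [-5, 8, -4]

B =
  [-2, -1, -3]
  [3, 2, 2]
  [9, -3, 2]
A ⊗ B =
  [2, 1, 1]
  [5, 6, 4]
  [-7, -7, -8]

Apply the min-plus product entry-by-entry:
  C[0][0] = min over k of (A[0][0] + B[0][0] = 7 + -2 = 5, A[0][1] + B[1][0] = -1 + 3 = 2, A[0][2] + B[2][0] = 4 + 9 = 13) = 2 (attained at k = 1)
  C[0][1] = min over k of (A[0][0] + B[0][1] = 7 + -1 = 6, A[0][1] + B[1][1] = -1 + 2 = 1, A[0][2] + B[2][1] = 4 + -3 = 1) = 1 (attained at k = 1)
  C[0][2] = min over k of (A[0][0] + B[0][2] = 7 + -3 = 4, A[0][1] + B[1][2] = -1 + 2 = 1, A[0][2] + B[2][2] = 4 + 2 = 6) = 1 (attained at k = 1)
  C[1][0] = min over k of (A[1][0] + B[0][0] = 7 + -2 = 5, A[1][1] + B[1][0] = 9 + 3 = 12, A[1][2] + B[2][0] = 9 + 9 = 18) = 5 (attained at k = 0)
  C[1][1] = min over k of (A[1][0] + B[0][1] = 7 + -1 = 6, A[1][1] + B[1][1] = 9 + 2 = 11, A[1][2] + B[2][1] = 9 + -3 = 6) = 6 (attained at k = 0)
  C[1][2] = min over k of (A[1][0] + B[0][2] = 7 + -3 = 4, A[1][1] + B[1][2] = 9 + 2 = 11, A[1][2] + B[2][2] = 9 + 2 = 11) = 4 (attained at k = 0)
  C[2][0] = min over k of (A[2][0] + B[0][0] = -5 + -2 = -7, A[2][1] + B[1][0] = 8 + 3 = 11, A[2][2] + B[2][0] = -4 + 9 = 5) = -7 (attained at k = 0)
  C[2][1] = min over k of (A[2][0] + B[0][1] = -5 + -1 = -6, A[2][1] + B[1][1] = 8 + 2 = 10, A[2][2] + B[2][1] = -4 + -3 = -7) = -7 (attained at k = 2)
  C[2][2] = min over k of (A[2][0] + B[0][2] = -5 + -3 = -8, A[2][1] + B[1][2] = 8 + 2 = 10, A[2][2] + B[2][2] = -4 + 2 = -2) = -8 (attained at k = 0)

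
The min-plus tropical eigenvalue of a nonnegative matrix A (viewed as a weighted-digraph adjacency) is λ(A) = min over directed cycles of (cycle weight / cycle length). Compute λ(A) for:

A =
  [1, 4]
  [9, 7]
λ(A) = 1

Enumerate directed cycles and compute their means (weight / length). Sample:
  cycle 0 → 0: weight = 1, length = 1, mean = 1/1 ≈ 1.000
  cycle 1 → 1: weight = 7, length = 1, mean = 7/1 ≈ 7.000
  cycle 0 → 1 → 0: weight = 13, length = 2, mean = 13/2 ≈ 6.500
  cycle 1 → 0 → 1: weight = 13, length = 2, mean = 13/2 ≈ 6.500
Minimum mean = 1.000, attained e.g. along the cycle 0 → 0 with weight 1 and length 1. So λ(A) = 1/1 = 1.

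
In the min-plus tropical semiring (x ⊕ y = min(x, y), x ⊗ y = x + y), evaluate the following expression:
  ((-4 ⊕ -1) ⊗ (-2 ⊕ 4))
((-4 ⊕ -1) ⊗ (-2 ⊕ 4)) = -6

Expand innermost to outermost. Recall ⊕ takes the minimum of its arguments and ⊗ takes their sum. Working out the expression ((-4 ⊕ -1) ⊗ (-2 ⊕ 4)) gives -6.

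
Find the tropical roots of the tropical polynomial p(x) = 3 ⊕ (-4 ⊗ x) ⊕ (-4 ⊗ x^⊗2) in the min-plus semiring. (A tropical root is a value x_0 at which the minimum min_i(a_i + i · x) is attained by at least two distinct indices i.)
Roots: {0, 7}

Each tropical root is a break point of the lower envelope of the lines y = a_i + i · x (there are 3 lines, with slopes 0, 1, ..., 2). Only the lines that attain the minimum somewhere contribute to roots; other lines are dominated. Here the surviving (envelope) indices are i = 2, i = 1, i = 0.
Intersections between consecutive envelope lines give the roots: for adjacent envelope indices i < j the intersection is x = (a_i − a_j) / (j − i). Reading off the sorted break points: {0, 7}.
Verification: at each break x_0, at least two indices attain the minimum of min_i(a_i + i · x_0).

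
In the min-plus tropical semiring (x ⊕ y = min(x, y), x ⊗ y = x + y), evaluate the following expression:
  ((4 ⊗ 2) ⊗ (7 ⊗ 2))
((4 ⊗ 2) ⊗ (7 ⊗ 2)) = 15

Expand innermost to outermost. Recall ⊕ takes the minimum of its arguments and ⊗ takes their sum. Working out the expression ((4 ⊗ 2) ⊗ (7 ⊗ 2)) gives 15.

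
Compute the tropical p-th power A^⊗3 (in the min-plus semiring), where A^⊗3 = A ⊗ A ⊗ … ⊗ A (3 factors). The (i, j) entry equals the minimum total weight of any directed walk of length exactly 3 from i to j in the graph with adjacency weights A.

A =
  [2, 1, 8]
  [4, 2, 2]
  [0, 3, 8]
A^⊗3 =
  [3, 5, 5]
  [4, 3, 6]
  [4, 3, 3]

Each entry (A^⊗3)_ij equals the minimum over all length-3 walks i = v_0 → v_1 → … → v_3 = j of Σ_t A[v_t][v_{t+1}]. For example, for (i, j) = (0, 2) we minimise over 9 possible intermediate vertex sequences; the minimum is 5, attained along the walk 0 → 0 → 1 → 2.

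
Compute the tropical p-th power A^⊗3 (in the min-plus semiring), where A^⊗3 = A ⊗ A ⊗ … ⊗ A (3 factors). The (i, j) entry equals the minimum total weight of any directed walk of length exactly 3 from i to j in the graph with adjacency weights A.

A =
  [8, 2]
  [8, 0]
A^⊗3 =
  [10, 2]
  [8, 0]

Each entry (A^⊗3)_ij equals the minimum over all length-3 walks i = v_0 → v_1 → … → v_3 = j of Σ_t A[v_t][v_{t+1}]. For example, for (i, j) = (0, 1) we minimise over 4 possible intermediate vertex sequences; the minimum is 2, attained along the walk 0 → 1 → 1 → 1.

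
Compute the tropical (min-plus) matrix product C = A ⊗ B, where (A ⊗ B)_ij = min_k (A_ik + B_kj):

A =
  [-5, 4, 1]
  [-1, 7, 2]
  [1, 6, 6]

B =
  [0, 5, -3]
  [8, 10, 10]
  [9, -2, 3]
A ⊗ B =
  [-5, -1, -8]
  [-1, 0, -4]
  [1, 4, -2]

Apply the min-plus product entry-by-entry:
  C[0][0] = min over k of (A[0][0] + B[0][0] = -5 + 0 = -5, A[0][1] + B[1][0] = 4 + 8 = 12, A[0][2] + B[2][0] = 1 + 9 = 10) = -5 (attained at k = 0)
  C[0][1] = min over k of (A[0][0] + B[0][1] = -5 + 5 = 0, A[0][1] + B[1][1] = 4 + 10 = 14, A[0][2] + B[2][1] = 1 + -2 = -1) = -1 (attained at k = 2)
  C[0][2] = min over k of (A[0][0] + B[0][2] = -5 + -3 = -8, A[0][1] + B[1][2] = 4 + 10 = 14, A[0][2] + B[2][2] = 1 + 3 = 4) = -8 (attained at k = 0)
  C[1][0] = min over k of (A[1][0] + B[0][0] = -1 + 0 = -1, A[1][1] + B[1][0] = 7 + 8 = 15, A[1][2] + B[2][0] = 2 + 9 = 11) = -1 (attained at k = 0)
  C[1][1] = min over k of (A[1][0] + B[0][1] = -1 + 5 = 4, A[1][1] + B[1][1] = 7 + 10 = 17, A[1][2] + B[2][1] = 2 + -2 = 0) = 0 (attained at k = 2)
  C[1][2] = min over k of (A[1][0] + B[0][2] = -1 + -3 = -4, A[1][1] + B[1][2] = 7 + 10 = 17, A[1][2] + B[2][2] = 2 + 3 = 5) = -4 (attained at k = 0)
  C[2][0] = min over k of (A[2][0] + B[0][0] = 1 + 0 = 1, A[2][1] + B[1][0] = 6 + 8 = 14, A[2][2] + B[2][0] = 6 + 9 = 15) = 1 (attained at k = 0)
  C[2][1] = min over k of (A[2][0] + B[0][1] = 1 + 5 = 6, A[2][1] + B[1][1] = 6 + 10 = 16, A[2][2] + B[2][1] = 6 + -2 = 4) = 4 (attained at k = 2)
  C[2][2] = min over k of (A[2][0] + B[0][2] = 1 + -3 = -2, A[2][1] + B[1][2] = 6 + 10 = 16, A[2][2] + B[2][2] = 6 + 3 = 9) = -2 (attained at k = 0)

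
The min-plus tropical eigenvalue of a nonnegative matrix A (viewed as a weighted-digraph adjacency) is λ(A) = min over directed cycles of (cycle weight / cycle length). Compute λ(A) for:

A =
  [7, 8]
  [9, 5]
λ(A) = 5

Enumerate directed cycles and compute their means (weight / length). Sample:
  cycle 0 → 0: weight = 7, length = 1, mean = 7/1 ≈ 7.000
  cycle 1 → 1: weight = 5, length = 1, mean = 5/1 ≈ 5.000
  cycle 0 → 1 → 0: weight = 17, length = 2, mean = 17/2 ≈ 8.500
  cycle 1 → 0 → 1: weight = 17, length = 2, mean = 17/2 ≈ 8.500
Minimum mean = 5.000, attained e.g. along the cycle 1 → 1 with weight 5 and length 1. So λ(A) = 5/1 = 5.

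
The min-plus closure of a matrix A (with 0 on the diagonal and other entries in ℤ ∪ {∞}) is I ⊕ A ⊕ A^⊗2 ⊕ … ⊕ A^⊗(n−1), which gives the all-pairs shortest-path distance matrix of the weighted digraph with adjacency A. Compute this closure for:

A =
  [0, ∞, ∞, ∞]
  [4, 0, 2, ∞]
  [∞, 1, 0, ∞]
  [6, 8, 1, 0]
Closure =
  [0, ∞, ∞, ∞]
  [4, 0, 2, ∞]
  [5, 1, 0, ∞]
  [6, 2, 1, 0]

This is the Floyd-Warshall all-pairs shortest-path computation. For each intermediate vertex k = 0, 1, …, 3, update dist[i][j] ← min(dist[i][j], dist[i][k] + dist[k][j]). The final matrix gives, for each (i, j), the minimum total weight of any directed path from i to j (possibly empty when i = j).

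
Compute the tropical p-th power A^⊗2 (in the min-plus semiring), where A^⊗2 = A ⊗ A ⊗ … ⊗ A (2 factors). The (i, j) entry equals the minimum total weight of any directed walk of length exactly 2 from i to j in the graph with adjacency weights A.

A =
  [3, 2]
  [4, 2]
A^⊗2 =
  [6, 4]
  [6, 4]

Each entry (A^⊗2)_ij equals the minimum over all length-2 walks i = v_0 → v_1 → … → v_2 = j of Σ_t A[v_t][v_{t+1}]. For example, for (i, j) = (0, 1) we minimise over 2 possible intermediate vertex sequences; the minimum is 4, attained along the walk 0 → 1 → 1.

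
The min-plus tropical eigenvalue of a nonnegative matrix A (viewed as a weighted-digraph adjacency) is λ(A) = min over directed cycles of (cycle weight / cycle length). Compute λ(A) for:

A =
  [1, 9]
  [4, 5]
λ(A) = 1

Enumerate directed cycles and compute their means (weight / length). Sample:
  cycle 0 → 0: weight = 1, length = 1, mean = 1/1 ≈ 1.000
  cycle 1 → 1: weight = 5, length = 1, mean = 5/1 ≈ 5.000
  cycle 0 → 1 → 0: weight = 13, length = 2, mean = 13/2 ≈ 6.500
  cycle 1 → 0 → 1: weight = 13, length = 2, mean = 13/2 ≈ 6.500
Minimum mean = 1.000, attained e.g. along the cycle 0 → 0 with weight 1 and length 1. So λ(A) = 1/1 = 1.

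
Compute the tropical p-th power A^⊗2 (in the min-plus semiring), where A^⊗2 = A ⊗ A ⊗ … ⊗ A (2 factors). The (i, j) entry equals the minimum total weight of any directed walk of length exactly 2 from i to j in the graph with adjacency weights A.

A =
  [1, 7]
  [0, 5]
A^⊗2 =
  [2, 8]
  [1, 7]

Each entry (A^⊗2)_ij equals the minimum over all length-2 walks i = v_0 → v_1 → … → v_2 = j of Σ_t A[v_t][v_{t+1}]. For example, for (i, j) = (0, 1) we minimise over 2 possible intermediate vertex sequences; the minimum is 8, attained along the walk 0 → 0 → 1.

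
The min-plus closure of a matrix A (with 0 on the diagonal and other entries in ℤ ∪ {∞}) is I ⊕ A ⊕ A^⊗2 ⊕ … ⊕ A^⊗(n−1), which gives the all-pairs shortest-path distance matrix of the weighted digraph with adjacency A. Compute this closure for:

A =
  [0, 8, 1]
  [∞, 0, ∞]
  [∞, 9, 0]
Closure =
  [0, 8, 1]
  [∞, 0, ∞]
  [∞, 9, 0]

This is the Floyd-Warshall all-pairs shortest-path computation. For each intermediate vertex k = 0, 1, …, 2, update dist[i][j] ← min(dist[i][j], dist[i][k] + dist[k][j]). The final matrix gives, for each (i, j), the minimum total weight of any directed path from i to j (possibly empty when i = j).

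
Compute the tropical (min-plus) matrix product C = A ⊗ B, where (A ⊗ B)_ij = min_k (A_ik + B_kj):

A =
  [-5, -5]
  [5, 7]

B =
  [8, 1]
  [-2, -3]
A ⊗ B =
  [-7, -8]
  [5, 4]

Apply the min-plus product entry-by-entry:
  C[0][0] = min over k of (A[0][0] + B[0][0] = -5 + 8 = 3, A[0][1] + B[1][0] = -5 + -2 = -7) = -7 (attained at k = 1)
  C[0][1] = min over k of (A[0][0] + B[0][1] = -5 + 1 = -4, A[0][1] + B[1][1] = -5 + -3 = -8) = -8 (attained at k = 1)
  C[1][0] = min over k of (A[1][0] + B[0][0] = 5 + 8 = 13, A[1][1] + B[1][0] = 7 + -2 = 5) = 5 (attained at k = 1)
  C[1][1] = min over k of (A[1][0] + B[0][1] = 5 + 1 = 6, A[1][1] + B[1][1] = 7 + -3 = 4) = 4 (attained at k = 1)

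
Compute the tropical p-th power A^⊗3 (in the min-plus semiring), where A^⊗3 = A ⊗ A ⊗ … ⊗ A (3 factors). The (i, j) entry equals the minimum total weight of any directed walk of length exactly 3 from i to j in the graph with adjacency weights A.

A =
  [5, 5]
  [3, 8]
A^⊗3 =
  [13, 13]
  [11, 13]

Each entry (A^⊗3)_ij equals the minimum over all length-3 walks i = v_0 → v_1 → … → v_3 = j of Σ_t A[v_t][v_{t+1}]. For example, for (i, j) = (0, 1) we minimise over 4 possible intermediate vertex sequences; the minimum is 13, attained along the walk 0 → 1 → 0 → 1.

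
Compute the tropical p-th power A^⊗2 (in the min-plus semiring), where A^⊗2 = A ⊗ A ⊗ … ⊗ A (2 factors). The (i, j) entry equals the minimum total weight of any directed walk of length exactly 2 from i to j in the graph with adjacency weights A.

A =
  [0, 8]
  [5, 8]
A^⊗2 =
  [0, 8]
  [5, 13]

Each entry (A^⊗2)_ij equals the minimum over all length-2 walks i = v_0 → v_1 → … → v_2 = j of Σ_t A[v_t][v_{t+1}]. For example, for (i, j) = (0, 1) we minimise over 2 possible intermediate vertex sequences; the minimum is 8, attained along the walk 0 → 0 → 1.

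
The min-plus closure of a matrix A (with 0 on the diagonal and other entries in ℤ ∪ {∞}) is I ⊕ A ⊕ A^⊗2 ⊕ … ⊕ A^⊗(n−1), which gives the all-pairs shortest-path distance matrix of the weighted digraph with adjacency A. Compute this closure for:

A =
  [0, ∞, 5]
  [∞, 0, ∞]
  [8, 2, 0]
Closure =
  [0, 7, 5]
  [∞, 0, ∞]
  [8, 2, 0]

This is the Floyd-Warshall all-pairs shortest-path computation. For each intermediate vertex k = 0, 1, …, 2, update dist[i][j] ← min(dist[i][j], dist[i][k] + dist[k][j]). The final matrix gives, for each (i, j), the minimum total weight of any directed path from i to j (possibly empty when i = j).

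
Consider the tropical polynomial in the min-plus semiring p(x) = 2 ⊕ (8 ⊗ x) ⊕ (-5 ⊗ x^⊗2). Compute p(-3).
p(-3) = -11

A tropical monomial a ⊗ x^⊗i evaluates to a + i · x. Evaluating each term at x = -3:
  Term 0 contributes 2 + 0 · -3 = 2
  Term 1 contributes 8 + 1 · -3 = 5
  Term 2 contributes -5 + 2 · -3 = -11
p(-3) = ⊕ of these = min[2, 5, -11] = -11.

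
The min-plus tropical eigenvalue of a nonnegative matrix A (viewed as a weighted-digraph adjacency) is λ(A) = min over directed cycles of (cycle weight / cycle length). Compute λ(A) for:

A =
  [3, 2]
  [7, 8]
λ(A) = 3

Enumerate directed cycles and compute their means (weight / length). Sample:
  cycle 0 → 0: weight = 3, length = 1, mean = 3/1 ≈ 3.000
  cycle 1 → 1: weight = 8, length = 1, mean = 8/1 ≈ 8.000
  cycle 0 → 1 → 0: weight = 9, length = 2, mean = 9/2 ≈ 4.500
  cycle 1 → 0 → 1: weight = 9, length = 2, mean = 9/2 ≈ 4.500
Minimum mean = 3.000, attained e.g. along the cycle 0 → 0 with weight 3 and length 1. So λ(A) = 3/1 = 3.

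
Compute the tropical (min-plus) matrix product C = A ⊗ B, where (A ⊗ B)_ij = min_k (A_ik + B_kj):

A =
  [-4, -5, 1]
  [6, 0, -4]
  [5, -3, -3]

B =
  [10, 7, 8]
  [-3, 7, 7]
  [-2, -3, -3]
A ⊗ B =
  [-8, -2, -2]
  [-6, -7, -7]
  [-6, -6, -6]

Apply the min-plus product entry-by-entry:
  C[0][0] = min over k of (A[0][0] + B[0][0] = -4 + 10 = 6, A[0][1] + B[1][0] = -5 + -3 = -8, A[0][2] + B[2][0] = 1 + -2 = -1) = -8 (attained at k = 1)
  C[0][1] = min over k of (A[0][0] + B[0][1] = -4 + 7 = 3, A[0][1] + B[1][1] = -5 + 7 = 2, A[0][2] + B[2][1] = 1 + -3 = -2) = -2 (attained at k = 2)
  C[0][2] = min over k of (A[0][0] + B[0][2] = -4 + 8 = 4, A[0][1] + B[1][2] = -5 + 7 = 2, A[0][2] + B[2][2] = 1 + -3 = -2) = -2 (attained at k = 2)
  C[1][0] = min over k of (A[1][0] + B[0][0] = 6 + 10 = 16, A[1][1] + B[1][0] = 0 + -3 = -3, A[1][2] + B[2][0] = -4 + -2 = -6) = -6 (attained at k = 2)
  C[1][1] = min over k of (A[1][0] + B[0][1] = 6 + 7 = 13, A[1][1] + B[1][1] = 0 + 7 = 7, A[1][2] + B[2][1] = -4 + -3 = -7) = -7 (attained at k = 2)
  C[1][2] = min over k of (A[1][0] + B[0][2] = 6 + 8 = 14, A[1][1] + B[1][2] = 0 + 7 = 7, A[1][2] + B[2][2] = -4 + -3 = -7) = -7 (attained at k = 2)
  C[2][0] = min over k of (A[2][0] + B[0][0] = 5 + 10 = 15, A[2][1] + B[1][0] = -3 + -3 = -6, A[2][2] + B[2][0] = -3 + -2 = -5) = -6 (attained at k = 1)
  C[2][1] = min over k of (A[2][0] + B[0][1] = 5 + 7 = 12, A[2][1] + B[1][1] = -3 + 7 = 4, A[2][2] + B[2][1] = -3 + -3 = -6) = -6 (attained at k = 2)
  C[2][2] = min over k of (A[2][0] + B[0][2] = 5 + 8 = 13, A[2][1] + B[1][2] = -3 + 7 = 4, A[2][2] + B[2][2] = -3 + -3 = -6) = -6 (attained at k = 2)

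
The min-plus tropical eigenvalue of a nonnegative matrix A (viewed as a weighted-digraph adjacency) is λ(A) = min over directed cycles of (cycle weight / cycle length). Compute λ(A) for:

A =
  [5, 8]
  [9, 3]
λ(A) = 3

Enumerate directed cycles and compute their means (weight / length). Sample:
  cycle 0 → 0: weight = 5, length = 1, mean = 5/1 ≈ 5.000
  cycle 1 → 1: weight = 3, length = 1, mean = 3/1 ≈ 3.000
  cycle 0 → 1 → 0: weight = 17, length = 2, mean = 17/2 ≈ 8.500
  cycle 1 → 0 → 1: weight = 17, length = 2, mean = 17/2 ≈ 8.500
Minimum mean = 3.000, attained e.g. along the cycle 1 → 1 with weight 3 and length 1. So λ(A) = 3/1 = 3.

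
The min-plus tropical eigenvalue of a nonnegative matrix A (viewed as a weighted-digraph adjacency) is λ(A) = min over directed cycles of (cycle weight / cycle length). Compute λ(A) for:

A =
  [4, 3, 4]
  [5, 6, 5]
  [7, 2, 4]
λ(A) = 7/2

Enumerate directed cycles and compute their means (weight / length). Sample:
  cycle 0 → 0: weight = 4, length = 1, mean = 4/1 ≈ 4.000
  cycle 1 → 1: weight = 6, length = 1, mean = 6/1 ≈ 6.000
  cycle 2 → 2: weight = 4, length = 1, mean = 4/1 ≈ 4.000
  cycle 0 → 1 → 0: weight = 8, length = 2, mean = 8/2 ≈ 4.000
  cycle 0 → 2 → 0: weight = 11, length = 2, mean = 11/2 ≈ 5.500
  cycle 1 → 0 → 1: weight = 8, length = 2, mean = 8/2 ≈ 4.000
Minimum mean = 3.500, attained e.g. along the cycle 1 → 2 → 1 with weight 7 and length 2. So λ(A) = 7/2 = 7/2.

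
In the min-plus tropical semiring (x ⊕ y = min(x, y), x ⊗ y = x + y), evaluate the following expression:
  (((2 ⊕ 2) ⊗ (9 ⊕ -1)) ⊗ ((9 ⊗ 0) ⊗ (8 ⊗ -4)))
(((2 ⊕ 2) ⊗ (9 ⊕ -1)) ⊗ ((9 ⊗ 0) ⊗ (8 ⊗ -4))) = 14

Expand innermost to outermost. Recall ⊕ takes the minimum of its arguments and ⊗ takes their sum. Working out the expression (((2 ⊕ 2) ⊗ (9 ⊕ -1)) ⊗ ((9 ⊗ 0) ⊗ (8 ⊗ -4))) gives 14.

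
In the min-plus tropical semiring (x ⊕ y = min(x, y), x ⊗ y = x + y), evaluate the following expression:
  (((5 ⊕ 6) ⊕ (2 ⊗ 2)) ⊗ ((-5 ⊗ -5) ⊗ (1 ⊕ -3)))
(((5 ⊕ 6) ⊕ (2 ⊗ 2)) ⊗ ((-5 ⊗ -5) ⊗ (1 ⊕ -3))) = -9

Expand innermost to outermost. Recall ⊕ takes the minimum of its arguments and ⊗ takes their sum. Working out the expression (((5 ⊕ 6) ⊕ (2 ⊗ 2)) ⊗ ((-5 ⊗ -5) ⊗ (1 ⊕ -3))) gives -9.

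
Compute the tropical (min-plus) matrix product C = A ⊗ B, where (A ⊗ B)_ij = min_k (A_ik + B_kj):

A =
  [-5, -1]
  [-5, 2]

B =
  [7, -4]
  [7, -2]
A ⊗ B =
  [2, -9]
  [2, -9]

Apply the min-plus product entry-by-entry:
  C[0][0] = min over k of (A[0][0] + B[0][0] = -5 + 7 = 2, A[0][1] + B[1][0] = -1 + 7 = 6) = 2 (attained at k = 0)
  C[0][1] = min over k of (A[0][0] + B[0][1] = -5 + -4 = -9, A[0][1] + B[1][1] = -1 + -2 = -3) = -9 (attained at k = 0)
  C[1][0] = min over k of (A[1][0] + B[0][0] = -5 + 7 = 2, A[1][1] + B[1][0] = 2 + 7 = 9) = 2 (attained at k = 0)
  C[1][1] = min over k of (A[1][0] + B[0][1] = -5 + -4 = -9, A[1][1] + B[1][1] = 2 + -2 = 0) = -9 (attained at k = 0)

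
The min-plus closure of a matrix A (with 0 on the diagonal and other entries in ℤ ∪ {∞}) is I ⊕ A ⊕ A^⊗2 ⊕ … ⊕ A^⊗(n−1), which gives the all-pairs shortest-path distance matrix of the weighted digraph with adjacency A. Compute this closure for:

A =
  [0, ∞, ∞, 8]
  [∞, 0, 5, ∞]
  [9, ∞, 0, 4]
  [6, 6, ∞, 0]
Closure =
  [0, 14, 19, 8]
  [14, 0, 5, 9]
  [9, 10, 0, 4]
  [6, 6, 11, 0]

This is the Floyd-Warshall all-pairs shortest-path computation. For each intermediate vertex k = 0, 1, …, 3, update dist[i][j] ← min(dist[i][j], dist[i][k] + dist[k][j]). The final matrix gives, for each (i, j), the minimum total weight of any directed path from i to j (possibly empty when i = j).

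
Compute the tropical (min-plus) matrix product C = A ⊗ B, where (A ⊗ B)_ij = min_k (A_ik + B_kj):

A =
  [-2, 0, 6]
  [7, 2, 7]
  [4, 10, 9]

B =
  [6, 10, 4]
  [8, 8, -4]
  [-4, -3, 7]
A ⊗ B =
  [2, 3, -4]
  [3, 4, -2]
  [5, 6, 6]

Apply the min-plus product entry-by-entry:
  C[0][0] = min over k of (A[0][0] + B[0][0] = -2 + 6 = 4, A[0][1] + B[1][0] = 0 + 8 = 8, A[0][2] + B[2][0] = 6 + -4 = 2) = 2 (attained at k = 2)
  C[0][1] = min over k of (A[0][0] + B[0][1] = -2 + 10 = 8, A[0][1] + B[1][1] = 0 + 8 = 8, A[0][2] + B[2][1] = 6 + -3 = 3) = 3 (attained at k = 2)
  C[0][2] = min over k of (A[0][0] + B[0][2] = -2 + 4 = 2, A[0][1] + B[1][2] = 0 + -4 = -4, A[0][2] + B[2][2] = 6 + 7 = 13) = -4 (attained at k = 1)
  C[1][0] = min over k of (A[1][0] + B[0][0] = 7 + 6 = 13, A[1][1] + B[1][0] = 2 + 8 = 10, A[1][2] + B[2][0] = 7 + -4 = 3) = 3 (attained at k = 2)
  C[1][1] = min over k of (A[1][0] + B[0][1] = 7 + 10 = 17, A[1][1] + B[1][1] = 2 + 8 = 10, A[1][2] + B[2][1] = 7 + -3 = 4) = 4 (attained at k = 2)
  C[1][2] = min over k of (A[1][0] + B[0][2] = 7 + 4 = 11, A[1][1] + B[1][2] = 2 + -4 = -2, A[1][2] + B[2][2] = 7 + 7 = 14) = -2 (attained at k = 1)
  C[2][0] = min over k of (A[2][0] + B[0][0] = 4 + 6 = 10, A[2][1] + B[1][0] = 10 + 8 = 18, A[2][2] + B[2][0] = 9 + -4 = 5) = 5 (attained at k = 2)
  C[2][1] = min over k of (A[2][0] + B[0][1] = 4 + 10 = 14, A[2][1] + B[1][1] = 10 + 8 = 18, A[2][2] + B[2][1] = 9 + -3 = 6) = 6 (attained at k = 2)
  C[2][2] = min over k of (A[2][0] + B[0][2] = 4 + 4 = 8, A[2][1] + B[1][2] = 10 + -4 = 6, A[2][2] + B[2][2] = 9 + 7 = 16) = 6 (attained at k = 1)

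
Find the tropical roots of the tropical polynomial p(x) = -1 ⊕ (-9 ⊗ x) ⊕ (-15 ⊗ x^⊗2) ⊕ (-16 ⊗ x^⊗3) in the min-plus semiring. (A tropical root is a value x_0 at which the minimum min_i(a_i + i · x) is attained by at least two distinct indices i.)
Roots: {1, 6, 8}

Each tropical root is a break point of the lower envelope of the lines y = a_i + i · x (there are 4 lines, with slopes 0, 1, ..., 3). Only the lines that attain the minimum somewhere contribute to roots; other lines are dominated. Here the surviving (envelope) indices are i = 3, i = 2, i = 1, i = 0.
Intersections between consecutive envelope lines give the roots: for adjacent envelope indices i < j the intersection is x = (a_i − a_j) / (j − i). Reading off the sorted break points: {1, 6, 8}.
Verification: at each break x_0, at least two indices attain the minimum of min_i(a_i + i · x_0).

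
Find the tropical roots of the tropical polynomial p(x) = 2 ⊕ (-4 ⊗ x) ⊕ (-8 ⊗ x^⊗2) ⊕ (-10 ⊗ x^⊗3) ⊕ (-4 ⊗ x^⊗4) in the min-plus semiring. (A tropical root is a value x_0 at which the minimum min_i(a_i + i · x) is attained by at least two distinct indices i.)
Roots: {-6, 2, 4, 6}

Each tropical root is a break point of the lower envelope of the lines y = a_i + i · x (there are 5 lines, with slopes 0, 1, ..., 4). Only the lines that attain the minimum somewhere contribute to roots; other lines are dominated. Here the surviving (envelope) indices are i = 4, i = 3, i = 2, i = 1, i = 0.
Intersections between consecutive envelope lines give the roots: for adjacent envelope indices i < j the intersection is x = (a_i − a_j) / (j − i). Reading off the sorted break points: {-6, 2, 4, 6}.
Verification: at each break x_0, at least two indices attain the minimum of min_i(a_i + i · x_0).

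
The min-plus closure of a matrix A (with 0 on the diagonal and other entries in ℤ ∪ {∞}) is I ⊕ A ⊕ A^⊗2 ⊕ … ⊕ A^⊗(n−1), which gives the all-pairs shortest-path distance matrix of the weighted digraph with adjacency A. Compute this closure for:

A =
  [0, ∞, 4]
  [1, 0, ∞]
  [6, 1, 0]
Closure =
  [0, 5, 4]
  [1, 0, 5]
  [2, 1, 0]

This is the Floyd-Warshall all-pairs shortest-path computation. For each intermediate vertex k = 0, 1, …, 2, update dist[i][j] ← min(dist[i][j], dist[i][k] + dist[k][j]). The final matrix gives, for each (i, j), the minimum total weight of any directed path from i to j (possibly empty when i = j).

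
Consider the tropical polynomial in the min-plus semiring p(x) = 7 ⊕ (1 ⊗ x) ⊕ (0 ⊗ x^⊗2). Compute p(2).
p(2) = 3

A tropical monomial a ⊗ x^⊗i evaluates to a + i · x. Evaluating each term at x = 2:
  Term 0 contributes 7 + 0 · 2 = 7
  Term 1 contributes 1 + 1 · 2 = 3
  Term 2 contributes 0 + 2 · 2 = 4
p(2) = ⊕ of these = min[7, 3, 4] = 3.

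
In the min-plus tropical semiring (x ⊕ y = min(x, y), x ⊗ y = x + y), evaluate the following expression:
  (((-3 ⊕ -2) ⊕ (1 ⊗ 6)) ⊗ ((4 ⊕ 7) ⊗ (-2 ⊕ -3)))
(((-3 ⊕ -2) ⊕ (1 ⊗ 6)) ⊗ ((4 ⊕ 7) ⊗ (-2 ⊕ -3))) = -2

Expand innermost to outermost. Recall ⊕ takes the minimum of its arguments and ⊗ takes their sum. Working out the expression (((-3 ⊕ -2) ⊕ (1 ⊗ 6)) ⊗ ((4 ⊕ 7) ⊗ (-2 ⊕ -3))) gives -2.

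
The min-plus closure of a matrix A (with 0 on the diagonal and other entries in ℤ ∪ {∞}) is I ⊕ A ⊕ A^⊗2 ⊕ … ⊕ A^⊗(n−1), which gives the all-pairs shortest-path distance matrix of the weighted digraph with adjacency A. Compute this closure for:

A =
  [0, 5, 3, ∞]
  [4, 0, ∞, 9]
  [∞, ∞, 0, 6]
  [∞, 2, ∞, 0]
Closure =
  [0, 5, 3, 9]
  [4, 0, 7, 9]
  [12, 8, 0, 6]
  [6, 2, 9, 0]

This is the Floyd-Warshall all-pairs shortest-path computation. For each intermediate vertex k = 0, 1, …, 3, update dist[i][j] ← min(dist[i][j], dist[i][k] + dist[k][j]). The final matrix gives, for each (i, j), the minimum total weight of any directed path from i to j (possibly empty when i = j).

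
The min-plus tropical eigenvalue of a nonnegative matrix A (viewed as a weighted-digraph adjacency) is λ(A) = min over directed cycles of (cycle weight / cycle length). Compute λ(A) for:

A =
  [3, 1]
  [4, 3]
λ(A) = 5/2

Enumerate directed cycles and compute their means (weight / length). Sample:
  cycle 0 → 0: weight = 3, length = 1, mean = 3/1 ≈ 3.000
  cycle 1 → 1: weight = 3, length = 1, mean = 3/1 ≈ 3.000
  cycle 0 → 1 → 0: weight = 5, length = 2, mean = 5/2 ≈ 2.500
  cycle 1 → 0 → 1: weight = 5, length = 2, mean = 5/2 ≈ 2.500
Minimum mean = 2.500, attained e.g. along the cycle 0 → 1 → 0 with weight 5 and length 2. So λ(A) = 5/2 = 5/2.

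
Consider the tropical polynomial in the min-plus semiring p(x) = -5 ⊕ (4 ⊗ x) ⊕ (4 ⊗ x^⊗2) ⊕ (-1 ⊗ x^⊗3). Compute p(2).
p(2) = -5

A tropical monomial a ⊗ x^⊗i evaluates to a + i · x. Evaluating each term at x = 2:
  Term 0 contributes -5 + 0 · 2 = -5
  Term 1 contributes 4 + 1 · 2 = 6
  Term 2 contributes 4 + 2 · 2 = 8
  Term 3 contributes -1 + 3 · 2 = 5
p(2) = ⊕ of these = min[-5, 6, 8, 5] = -5.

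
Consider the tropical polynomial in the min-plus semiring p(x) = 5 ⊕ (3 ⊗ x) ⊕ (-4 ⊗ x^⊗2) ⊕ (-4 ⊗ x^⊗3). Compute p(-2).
p(-2) = -10

A tropical monomial a ⊗ x^⊗i evaluates to a + i · x. Evaluating each term at x = -2:
  Term 0 contributes 5 + 0 · -2 = 5
  Term 1 contributes 3 + 1 · -2 = 1
  Term 2 contributes -4 + 2 · -2 = -8
  Term 3 contributes -4 + 3 · -2 = -10
p(-2) = ⊕ of these = min[5, 1, -8, -10] = -10.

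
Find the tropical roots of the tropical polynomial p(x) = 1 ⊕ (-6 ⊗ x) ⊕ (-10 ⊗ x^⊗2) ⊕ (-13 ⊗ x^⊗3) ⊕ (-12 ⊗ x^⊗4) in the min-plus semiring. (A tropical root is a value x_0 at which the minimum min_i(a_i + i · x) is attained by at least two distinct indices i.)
Roots: {-1, 3, 4, 7}

Each tropical root is a break point of the lower envelope of the lines y = a_i + i · x (there are 5 lines, with slopes 0, 1, ..., 4). Only the lines that attain the minimum somewhere contribute to roots; other lines are dominated. Here the surviving (envelope) indices are i = 4, i = 3, i = 2, i = 1, i = 0.
Intersections between consecutive envelope lines give the roots: for adjacent envelope indices i < j the intersection is x = (a_i − a_j) / (j − i). Reading off the sorted break points: {-1, 3, 4, 7}.
Verification: at each break x_0, at least two indices attain the minimum of min_i(a_i + i · x_0).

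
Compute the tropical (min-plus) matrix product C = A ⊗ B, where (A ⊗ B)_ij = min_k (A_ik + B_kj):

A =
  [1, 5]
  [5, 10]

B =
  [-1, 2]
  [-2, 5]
A ⊗ B =
  [0, 3]
  [4, 7]

Apply the min-plus product entry-by-entry:
  C[0][0] = min over k of (A[0][0] + B[0][0] = 1 + -1 = 0, A[0][1] + B[1][0] = 5 + -2 = 3) = 0 (attained at k = 0)
  C[0][1] = min over k of (A[0][0] + B[0][1] = 1 + 2 = 3, A[0][1] + B[1][1] = 5 + 5 = 10) = 3 (attained at k = 0)
  C[1][0] = min over k of (A[1][0] + B[0][0] = 5 + -1 = 4, A[1][1] + B[1][0] = 10 + -2 = 8) = 4 (attained at k = 0)
  C[1][1] = min over k of (A[1][0] + B[0][1] = 5 + 2 = 7, A[1][1] + B[1][1] = 10 + 5 = 15) = 7 (attained at k = 0)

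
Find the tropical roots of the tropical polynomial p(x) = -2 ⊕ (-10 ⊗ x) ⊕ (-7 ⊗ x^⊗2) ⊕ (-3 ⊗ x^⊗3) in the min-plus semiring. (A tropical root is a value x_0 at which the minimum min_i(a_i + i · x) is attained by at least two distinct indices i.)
Roots: {-4, -3, 8}

Each tropical root is a break point of the lower envelope of the lines y = a_i + i · x (there are 4 lines, with slopes 0, 1, ..., 3). Only the lines that attain the minimum somewhere contribute to roots; other lines are dominated. Here the surviving (envelope) indices are i = 3, i = 2, i = 1, i = 0.
Intersections between consecutive envelope lines give the roots: for adjacent envelope indices i < j the intersection is x = (a_i − a_j) / (j − i). Reading off the sorted break points: {-4, -3, 8}.
Verification: at each break x_0, at least two indices attain the minimum of min_i(a_i + i · x_0).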